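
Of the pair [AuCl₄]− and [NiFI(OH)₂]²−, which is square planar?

[AuCl₄]−

For [AuCl₄]−: Summing ligand charges against the −1 overall charge gives an oxidation state of +3 for gold. Group 11 minus oxidation state 3 gives a d⁸ configuration. A 5d d⁸ ion has a large crystal-field splitting; square planar leaves the high-energy d_{x²−y²} orbital empty and maximises CFSE. → square planar.
For [NiFI(OH)₂]²−: Each fluoride is −1; each iodide is −1; each hydroxide is −1; balancing the −2 overall charge requires Ni(II). Nickel is a group-10 element; Ni(II) is therefore d⁸. Fluoride, hydroxide, and iodide are weak-field ligands. With weak-field ligands the CFSE gain from square planar is small, so a 3d d⁸ ion takes the sterically preferred tetrahedral geometry. → tetrahedral.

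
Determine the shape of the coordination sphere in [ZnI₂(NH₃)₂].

tetrahedral

Each iodide is −1; ammonia is neutral; balancing the 0 overall charge requires Zn(II).
Zn sits in group 12, so the d-electron count is 12 − 2 = 10.
With 4 monodentate ligands the coordination number is 4.
A d¹⁰ ion has no crystal-field stabilisation preference between square planar and tetrahedral, so four ligands adopt the sterically favoured tetrahedral geometry.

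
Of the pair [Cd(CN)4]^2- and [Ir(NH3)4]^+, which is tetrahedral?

For [Cd(CN)4]^2-: Each cyanide is −1; balancing the −2 overall charge requires Cd(II). Group 12 minus oxidation state 2 gives a d¹⁰ configuration. A d¹⁰ ion has no crystal-field stabilisation preference between square planar and tetrahedral, so four ligands adopt the sterically favoured tetrahedral geometry. → tetrahedral.
For [Ir(NH3)4]^+: Summing ligand charges against the +1 overall charge gives an oxidation state of +1 for iridium. Iridium is a group-9 element; Ir(I) is therefore d⁸. A 5d d⁸ ion has a large crystal-field splitting; square planar leaves the high-energy d_{x²−y²} orbital empty and maximises CFSE. → square planar.

[Cd(CN)4]^2-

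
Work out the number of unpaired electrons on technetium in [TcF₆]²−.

Summing ligand charges against the −2 overall charge gives an oxidation state of +4 for technetium.
Tc sits in group 7, so the d-electron count is 7 − 4 = 3.
In an octahedral field the d³ configuration is t₂g³e_g⁰ (only one arrangement possible), giving 3 unpaired electrons.

3 unpaired electrons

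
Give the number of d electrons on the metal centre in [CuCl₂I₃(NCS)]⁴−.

Summing ligand charges against the −4 overall charge gives an oxidation state of +2 for copper.
Copper is a group-11 element; Cu(II) is therefore d⁹.

d9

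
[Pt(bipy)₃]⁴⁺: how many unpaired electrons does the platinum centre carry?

Summing ligand charges against the +4 overall charge gives an oxidation state of +4 for platinum.
Group 10 minus oxidation state 4 gives a d⁶ configuration.
Counting donor atoms: 3×2,2′-bipyridine (bidentate) → 6 donors. Coordination number = 6.
The spin state decides the count: a 5d ion has a large Δₒ and is invariably low-spin.
An octahedral low-spin d⁶ ion is t₂g⁶e_g⁰, giving 0 unpaired electrons.

0 unpaired electrons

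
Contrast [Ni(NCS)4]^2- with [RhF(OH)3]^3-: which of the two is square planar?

For [Ni(NCS)4]^2-: Each isothiocyanate is −1; balancing the −2 overall charge requires Ni(II). Nickel is a group-10 element; Ni(II) is therefore d⁸. Isothiocyanate is a weak-field ligand. With weak-field ligands the CFSE gain from square planar is small, so a 3d d⁸ ion takes the sterically preferred tetrahedral geometry. → tetrahedral.
For [RhF(OH)3]^3-: Summing ligand charges against the −3 overall charge gives an oxidation state of +1 for rhodium. Group 9 minus oxidation state 1 gives a d⁸ configuration. A 4d d⁸ ion has a large crystal-field splitting; square planar leaves the high-energy d_{x²−y²} orbital empty and maximises CFSE. → square planar.

[RhF(OH)3]^3-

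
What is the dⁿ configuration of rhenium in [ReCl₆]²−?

Each chloride is −1; balancing the −2 overall charge requires Re(IV).
Rhenium is a group-7 element; Re(IV) is therefore d³.

d3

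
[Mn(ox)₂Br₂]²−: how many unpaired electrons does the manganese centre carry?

Ligand charges: each oxalate is −2; each bromide is −1. With an overall charge of −2 the manganese centre must be in the +4 oxidation state.
Mn sits in group 7, so the d-electron count is 7 − 4 = 3.
Counting donor atoms: 2×oxalate (bidentate) → 4 donors; 2×bromide (monodentate) → 2 donors. Coordination number = 6.
In an octahedral field the d³ configuration is t₂g³e_g⁰ (only one arrangement possible), giving 3 unpaired electrons.

3 unpaired electrons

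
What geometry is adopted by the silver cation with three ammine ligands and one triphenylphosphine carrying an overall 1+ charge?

tetrahedral

Summing ligand charges against the +1 overall charge gives an oxidation state of +1 for silver.
Silver is a group-11 element; Ag(I) is therefore d¹⁰.
Coordination number: 4.
A d¹⁰ ion has no crystal-field stabilisation preference between square planar and tetrahedral, so four ligands adopt the sterically favoured tetrahedral geometry.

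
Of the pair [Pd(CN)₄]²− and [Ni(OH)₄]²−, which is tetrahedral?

For [Pd(CN)₄]²−: Ligand charges: each cyanide is −1. With an overall charge of −2 the palladium centre must be in the +2 oxidation state. Pd sits in group 10, so the d-electron count is 10 − 2 = 8. A 4d d⁸ ion has a large crystal-field splitting; square planar leaves the high-energy d_{x²−y²} orbital empty and maximises CFSE. → square planar.
For [Ni(OH)₄]²−: Ligand charges: each hydroxide is −1. With an overall charge of −2 the nickel centre must be in the +2 oxidation state. Group 10 minus oxidation state 2 gives a d⁸ configuration. Hydroxide is a weak-field ligand. With weak-field ligands the CFSE gain from square planar is small, so a 3d d⁸ ion takes the sterically preferred tetrahedral geometry. → tetrahedral.

[Ni(OH)₄]²−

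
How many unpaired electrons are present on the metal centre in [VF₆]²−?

Ligand charges: each fluoride is −1. With an overall charge of −2 the vanadium centre must be in the +4 oxidation state.
V sits in group 5, so the d-electron count is 5 − 4 = 1.
In an octahedral field the d¹ configuration is t₂g¹e_g⁰ (only one arrangement possible), giving 1 unpaired electron.

1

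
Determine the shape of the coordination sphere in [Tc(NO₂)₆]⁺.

octahedral

Summing ligand charges against the +1 overall charge gives an oxidation state of +7 for technetium.
Technetium is a group-7 element; Tc(VII) is therefore d⁰.
With 6 monodentate ligands the coordination number is 6.
Six donors around a single metal centre give an octahedral coordination sphere.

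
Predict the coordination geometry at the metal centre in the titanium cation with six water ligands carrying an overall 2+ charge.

octahedral

Ligand charges: water is neutral. With an overall charge of +2 the titanium centre must be in the +2 oxidation state.
Ti sits in group 4, so the d-electron count is 4 − 2 = 2.
With 6 monodentate ligands the coordination number is 6.
Six donors around a single metal centre give an octahedral coordination sphere.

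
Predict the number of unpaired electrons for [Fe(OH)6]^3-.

5 unpaired electrons

Each hydroxide is −1; balancing the −3 overall charge requires Fe(III).
Iron is a group-8 element; Fe(III) is therefore d⁵.
The spin state decides the count: Hydroxide is a weak-field ligand for a first-row metal, so the complex is high-spin.
An octahedral high-spin d⁵ ion is t₂g³e_g², giving 5 unpaired electrons.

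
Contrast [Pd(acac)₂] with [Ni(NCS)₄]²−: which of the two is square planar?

For [Pd(acac)₂]: Summing ligand charges against the 0 overall charge gives an oxidation state of +2 for palladium. Group 10 minus oxidation state 2 gives a d⁸ configuration. A 4d d⁸ ion has a large crystal-field splitting; square planar leaves the high-energy d_{x²−y²} orbital empty and maximises CFSE. → square planar.
For [Ni(NCS)₄]²−: Each isothiocyanate is −1; balancing the −2 overall charge requires Ni(II). Group 10 minus oxidation state 2 gives a d⁸ configuration. Isothiocyanate is a weak-field ligand. With weak-field ligands the CFSE gain from square planar is small, so a 3d d⁸ ion takes the sterically preferred tetrahedral geometry. → tetrahedral.

[Pd(acac)₂]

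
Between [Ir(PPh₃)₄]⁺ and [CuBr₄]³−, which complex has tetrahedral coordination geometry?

[CuBr₄]³−

For [Ir(PPh₃)₄]⁺: Triphenylphosphine is neutral; balancing the +1 overall charge requires Ir(I). Iridium is a group-9 element; Ir(I) is therefore d⁸. A 5d d⁸ ion has a large crystal-field splitting; square planar leaves the high-energy d_{x²−y²} orbital empty and maximises CFSE. → square planar.
For [CuBr₄]³−: Each bromide is −1; balancing the −3 overall charge requires Cu(I). Copper is a group-11 element; Cu(I) is therefore d¹⁰. A d¹⁰ ion has no crystal-field stabilisation preference between square planar and tetrahedral, so four ligands adopt the sterically favoured tetrahedral geometry. → tetrahedral.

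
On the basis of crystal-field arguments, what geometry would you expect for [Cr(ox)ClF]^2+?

tetrahedral

Ligand charges: each oxalate is −2; each chloride is −1; each fluoride is −1. With an overall charge of +2 the chromium centre must be in the +6 oxidation state.
Chromium is a group-6 element; Cr(VI) is therefore d⁰.
Counting donor atoms: 1×oxalate (bidentate) → 2 donors; 1×chloride (monodentate) → 1 donor; 1×fluoride (monodentate) → 1 donor. Coordination number = 4.
A d⁰ ion has no crystal-field stabilisation preference between square planar and tetrahedral, so four ligands adopt the sterically favoured tetrahedral geometry.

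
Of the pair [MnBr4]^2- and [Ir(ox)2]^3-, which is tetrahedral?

[MnBr4]^2-

For [MnBr4]^2-: Each bromide is −1; balancing the −2 overall charge requires Mn(II). Mn sits in group 7, so the d-electron count is 7 − 2 = 5. A high-spin d⁵ ion has zero CFSE in either geometry, so four ligands adopt the sterically favoured tetrahedral geometry. → tetrahedral.
For [Ir(ox)2]^3-: Summing ligand charges against the −3 overall charge gives an oxidation state of +1 for iridium. Iridium is a group-9 element; Ir(I) is therefore d⁸. A 5d d⁸ ion has a large crystal-field splitting; square planar leaves the high-energy d_{x²−y²} orbital empty and maximises CFSE. → square planar.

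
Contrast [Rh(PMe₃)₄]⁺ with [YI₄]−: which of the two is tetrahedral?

For [Rh(PMe₃)₄]⁺: Trimethylphosphine is neutral; balancing the +1 overall charge requires Rh(I). Group 9 minus oxidation state 1 gives a d⁸ configuration. A 4d d⁸ ion has a large crystal-field splitting; square planar leaves the high-energy d_{x²−y²} orbital empty and maximises CFSE. → square planar.
For [YI₄]−: Summing ligand charges against the −1 overall charge gives an oxidation state of +3 for yttrium. Group 3 minus oxidation state 3 gives a d⁰ configuration. A d⁰ ion has no crystal-field stabilisation preference between square planar and tetrahedral, so four ligands adopt the sterically favoured tetrahedral geometry. → tetrahedral.

[YI₄]−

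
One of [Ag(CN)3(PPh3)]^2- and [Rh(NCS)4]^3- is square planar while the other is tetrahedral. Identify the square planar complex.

For [Ag(CN)3(PPh3)]^2-: Summing ligand charges against the −2 overall charge gives an oxidation state of +1 for silver. Group 11 minus oxidation state 1 gives a d¹⁰ configuration. A d¹⁰ ion has no crystal-field stabilisation preference between square planar and tetrahedral, so four ligands adopt the sterically favoured tetrahedral geometry. → tetrahedral.
For [Rh(NCS)4]^3-: Summing ligand charges against the −3 overall charge gives an oxidation state of +1 for rhodium. Group 9 minus oxidation state 1 gives a d⁸ configuration. A 4d d⁸ ion has a large crystal-field splitting; square planar leaves the high-energy d_{x²−y²} orbital empty and maximises CFSE. → square planar.

[Rh(NCS)4]^3-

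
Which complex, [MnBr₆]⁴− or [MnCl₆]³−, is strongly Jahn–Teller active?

[MnCl₆]³−

[MnBr₆]⁴−: Summing ligand charges against the −4 overall charge gives an oxidation state of +2 for manganese. Manganese is a group-7 element; Mn(II) is therefore d⁵. Bromide is a weak-field ligand for a first-row metal, so the complex is high-spin. The d⁵ configuration leaves the e_g set evenly filled (or empty) — no strong Jahn–Teller driving force.
[MnCl₆]³−: Ligand charges: each chloride is −1. With an overall charge of −3 the manganese centre must be in the +3 oxidation state. Manganese is a group-7 element; Mn(III) is therefore d⁴. Chloride is a weak-field ligand for a first-row metal, so the complex is high-spin. The t₂g³e_g¹ (high-spin) configuration has an unevenly filled e_g set; the Jahn–Teller theorem predicts a tetragonal distortion (typically axial elongation) to lift the degeneracy.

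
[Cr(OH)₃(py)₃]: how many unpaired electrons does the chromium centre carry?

3 unpaired electrons

Summing ligand charges against the 0 overall charge gives an oxidation state of +3 for chromium.
Group 6 minus oxidation state 3 gives a d³ configuration.
In an octahedral field the d³ configuration is t₂g³e_g⁰ (only one arrangement possible), giving 3 unpaired electrons.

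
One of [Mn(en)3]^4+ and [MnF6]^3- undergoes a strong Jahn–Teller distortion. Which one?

[Mn(en)3]^4+: Summing ligand charges against the +4 overall charge gives an oxidation state of +4 for manganese. Group 7 minus oxidation state 4 gives a d³ configuration. The d³ configuration leaves the e_g set evenly filled (or empty) — no strong Jahn–Teller driving force.
[MnF6]^3-: Summing ligand charges against the −3 overall charge gives an oxidation state of +3 for manganese. Manganese is a group-7 element; Mn(III) is therefore d⁴. Fluoride is a weak-field ligand for a first-row metal, so the complex is high-spin. The t₂g³e_g¹ (high-spin) configuration has an unevenly filled e_g set; the Jahn–Teller theorem predicts a tetragonal distortion (typically axial elongation) to lift the degeneracy.

[MnF6]^3-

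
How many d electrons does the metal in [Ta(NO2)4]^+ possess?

d⁰

Summing ligand charges against the +1 overall charge gives an oxidation state of +5 for tantalum.
Tantalum is a group-5 element; Ta(V) is therefore d⁰.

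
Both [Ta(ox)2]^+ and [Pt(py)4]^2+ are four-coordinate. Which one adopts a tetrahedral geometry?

For [Ta(ox)2]^+: Ligand charges: each oxalate is −2. With an overall charge of +1 the tantalum centre must be in the +5 oxidation state. Ta sits in group 5, so the d-electron count is 5 − 5 = 0. A d⁰ ion has no crystal-field stabilisation preference between square planar and tetrahedral, so four ligands adopt the sterically favoured tetrahedral geometry. → tetrahedral.
For [Pt(py)4]^2+: Pyridine is neutral; balancing the +2 overall charge requires Pt(II). Group 10 minus oxidation state 2 gives a d⁸ configuration. A 5d d⁸ ion has a large crystal-field splitting; square planar leaves the high-energy d_{x²−y²} orbital empty and maximises CFSE. → square planar.

[Ta(ox)2]^+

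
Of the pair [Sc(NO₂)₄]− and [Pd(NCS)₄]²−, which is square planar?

[Pd(NCS)₄]²−

For [Sc(NO₂)₄]−: Each nitro (N-bound nitrite) is −1; balancing the −1 overall charge requires Sc(III). Sc sits in group 3, so the d-electron count is 3 − 3 = 0. A d⁰ ion has no crystal-field stabilisation preference between square planar and tetrahedral, so four ligands adopt the sterically favoured tetrahedral geometry. → tetrahedral.
For [Pd(NCS)₄]²−: Each isothiocyanate is −1; balancing the −2 overall charge requires Pd(II). Pd sits in group 10, so the d-electron count is 10 − 2 = 8. A 4d d⁸ ion has a large crystal-field splitting; square planar leaves the high-energy d_{x²−y²} orbital empty and maximises CFSE. → square planar.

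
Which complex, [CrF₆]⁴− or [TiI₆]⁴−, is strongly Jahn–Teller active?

[CrF₆]⁴−: Summing ligand charges against the −4 overall charge gives an oxidation state of +2 for chromium. Chromium is a group-6 element; Cr(II) is therefore d⁴. Fluoride is a weak-field ligand for a first-row metal, so the complex is high-spin. The t₂g³e_g¹ (high-spin) configuration has an unevenly filled e_g set; the Jahn–Teller theorem predicts a tetragonal distortion (typically axial elongation) to lift the degeneracy.
[TiI₆]⁴−: Ligand charges: each iodide is −1. With an overall charge of −4 the titanium centre must be in the +2 oxidation state. Group 4 minus oxidation state 2 gives a d² configuration. The d² configuration leaves the e_g set evenly filled (or empty) — no strong Jahn–Teller driving force.

[CrF₆]⁴−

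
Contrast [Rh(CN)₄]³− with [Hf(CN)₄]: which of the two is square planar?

[Rh(CN)₄]³−

For [Rh(CN)₄]³−: Ligand charges: each cyanide is −1. With an overall charge of −3 the rhodium centre must be in the +1 oxidation state. Rhodium is a group-9 element; Rh(I) is therefore d⁸. A 4d d⁸ ion has a large crystal-field splitting; square planar leaves the high-energy d_{x²−y²} orbital empty and maximises CFSE. → square planar.
For [Hf(CN)₄]: Summing ligand charges against the 0 overall charge gives an oxidation state of +4 for hafnium. Group 4 minus oxidation state 4 gives a d⁰ configuration. A d⁰ ion has no crystal-field stabilisation preference between square planar and tetrahedral, so four ligands adopt the sterically favoured tetrahedral geometry. → tetrahedral.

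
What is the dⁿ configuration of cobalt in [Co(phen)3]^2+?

Ligand charges: 1,10-phenanthroline is neutral. With an overall charge of +2 the cobalt centre must be in the +2 oxidation state.
Group 9 minus oxidation state 2 gives a d⁷ configuration.

d7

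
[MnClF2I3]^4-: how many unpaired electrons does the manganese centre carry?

Summing ligand charges against the −4 overall charge gives an oxidation state of +2 for manganese.
Manganese is a group-7 element; Mn(II) is therefore d⁵.
The spin state decides the count: Chloride, fluoride, and iodide are weak-field ligands for a first-row metal, so the complex is high-spin.
An octahedral high-spin d⁵ ion is t₂g³e_g², giving 5 unpaired electrons.

5 unpaired electrons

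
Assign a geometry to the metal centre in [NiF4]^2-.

Ligand charges: each fluoride is −1. With an overall charge of −2 the nickel centre must be in the +2 oxidation state.
Nickel is a group-10 element; Ni(II) is therefore d⁸.
Coordination number: 4.
Fluoride is a weak-field ligand.
With weak-field ligands the CFSE gain from square planar is small, so a 3d d⁸ ion takes the sterically preferred tetrahedral geometry.

tetrahedral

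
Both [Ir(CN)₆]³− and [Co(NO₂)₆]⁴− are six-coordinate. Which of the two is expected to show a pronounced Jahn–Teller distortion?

[Ir(CN)₆]³−: Summing ligand charges against the −3 overall charge gives an oxidation state of +3 for iridium. Iridium is a group-9 element; Ir(III) is therefore d⁶. A 5d ion has a large Δₒ and is invariably low-spin. The d⁶ configuration leaves the e_g set evenly filled (or empty) — no strong Jahn–Teller driving force.
[Co(NO₂)₆]⁴−: Ligand charges: each nitro (N-bound nitrite) is −1. With an overall charge of −4 the cobalt centre must be in the +2 oxidation state. Group 9 minus oxidation state 2 gives a d⁷ configuration. Nitro (N-bound nitrite) is a strong-field ligand (high in the spectrochemical series) for a first-row metal, so the complex is low-spin. The t₂g⁶e_g¹ (low-spin) configuration has an unevenly filled e_g set; the Jahn–Teller theorem predicts a tetragonal distortion (typically axial elongation) to lift the degeneracy.

[Co(NO₂)₆]⁴−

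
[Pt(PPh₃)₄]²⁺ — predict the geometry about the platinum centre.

square planar

Triphenylphosphine is neutral; balancing the +2 overall charge requires Pt(II).
Group 10 minus oxidation state 2 gives a d⁸ configuration.
With 4 monodentate ligands the coordination number is 4.
A 5d d⁸ ion has a large crystal-field splitting; square planar leaves the high-energy d_{x²−y²} orbital empty and maximises CFSE.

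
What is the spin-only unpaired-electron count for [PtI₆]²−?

0

Summing ligand charges against the −2 overall charge gives an oxidation state of +4 for platinum.
Pt sits in group 10, so the d-electron count is 10 − 4 = 6.
The spin state decides the count: a 5d ion has a large Δₒ and is invariably low-spin.
An octahedral low-spin d⁶ ion is t₂g⁶e_g⁰, giving 0 unpaired electrons.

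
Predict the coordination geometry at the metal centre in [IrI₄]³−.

Each iodide is −1; balancing the −3 overall charge requires Ir(I).
Ir sits in group 9, so the d-electron count is 9 − 1 = 8.
Coordination number: 4.
A 5d d⁸ ion has a large crystal-field splitting; square planar leaves the high-energy d_{x²−y²} orbital empty and maximises CFSE.

square planar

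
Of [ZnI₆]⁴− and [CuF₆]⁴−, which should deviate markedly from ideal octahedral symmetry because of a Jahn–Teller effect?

[CuF₆]⁴−

[ZnI₆]⁴−: Ligand charges: each iodide is −1. With an overall charge of −4 the zinc centre must be in the +2 oxidation state. Zn sits in group 12, so the d-electron count is 12 − 2 = 10. The d¹⁰ configuration leaves the e_g set evenly filled (or empty) — no strong Jahn–Teller driving force.
[CuF₆]⁴−: Summing ligand charges against the −4 overall charge gives an oxidation state of +2 for copper. Cu sits in group 11, so the d-electron count is 11 − 2 = 9. The t₂g⁶e_g³ configuration has an unevenly filled e_g set; the Jahn–Teller theorem predicts a tetragonal distortion (typically axial elongation) to lift the degeneracy.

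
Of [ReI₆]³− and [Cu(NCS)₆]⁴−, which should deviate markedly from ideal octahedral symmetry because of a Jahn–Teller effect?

[Cu(NCS)₆]⁴−

[ReI₆]³−: Ligand charges: each iodide is −1. With an overall charge of −3 the rhenium centre must be in the +3 oxidation state. Rhenium is a group-7 element; Re(III) is therefore d⁴. A 5d ion has a large Δₒ and is invariably low-spin. The d⁴ configuration leaves the e_g set evenly filled (or empty) — no strong Jahn–Teller driving force.
[Cu(NCS)₆]⁴−: Summing ligand charges against the −4 overall charge gives an oxidation state of +2 for copper. Group 11 minus oxidation state 2 gives a d⁹ configuration. The t₂g⁶e_g³ configuration has an unevenly filled e_g set; the Jahn–Teller theorem predicts a tetragonal distortion (typically axial elongation) to lift the degeneracy.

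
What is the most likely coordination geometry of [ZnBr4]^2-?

Ligand charges: each bromide is −1. With an overall charge of −2 the zinc centre must be in the +2 oxidation state.
Zinc is a group-12 element; Zn(II) is therefore d¹⁰.
With 4 monodentate ligands the coordination number is 4.
A d¹⁰ ion has no crystal-field stabilisation preference between square planar and tetrahedral, so four ligands adopt the sterically favoured tetrahedral geometry.

tetrahedral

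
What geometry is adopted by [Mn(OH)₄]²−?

tetrahedral

Each hydroxide is −1; balancing the −2 overall charge requires Mn(II).
Mn sits in group 7, so the d-electron count is 7 − 2 = 5.
With 4 monodentate ligands the coordination number is 4.
Hydroxide is a weak-field ligand.
A high-spin d⁵ ion has zero CFSE in either geometry, so four ligands adopt the sterically favoured tetrahedral geometry.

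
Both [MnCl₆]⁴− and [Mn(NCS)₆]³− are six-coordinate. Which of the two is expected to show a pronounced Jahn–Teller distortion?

[MnCl₆]⁴−: Summing ligand charges against the −4 overall charge gives an oxidation state of +2 for manganese. Manganese is a group-7 element; Mn(II) is therefore d⁵. Chloride is a weak-field ligand for a first-row metal, so the complex is high-spin. The d⁵ configuration leaves the e_g set evenly filled (or empty) — no strong Jahn–Teller driving force.
[Mn(NCS)₆]³−: Each isothiocyanate is −1; balancing the −3 overall charge requires Mn(III). Group 7 minus oxidation state 3 gives a d⁴ configuration. Isothiocyanate is a weak-field ligand for a first-row metal, so the complex is high-spin. The t₂g³e_g¹ (high-spin) configuration has an unevenly filled e_g set; the Jahn–Teller theorem predicts a tetragonal distortion (typically axial elongation) to lift the degeneracy.

[Mn(NCS)₆]³−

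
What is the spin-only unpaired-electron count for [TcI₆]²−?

3

Each iodide is −1; balancing the −2 overall charge requires Tc(IV).
Tc sits in group 7, so the d-electron count is 7 − 4 = 3.
In an octahedral field the d³ configuration is t₂g³e_g⁰ (only one arrangement possible), giving 3 unpaired electrons.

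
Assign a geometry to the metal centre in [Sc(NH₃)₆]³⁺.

Ligand charges: ammonia is neutral. With an overall charge of +3 the scandium centre must be in the +3 oxidation state.
Group 3 minus oxidation state 3 gives a d⁰ configuration.
With 6 monodentate ligands the coordination number is 6.
Six donors around a single metal centre give an octahedral coordination sphere.

octahedral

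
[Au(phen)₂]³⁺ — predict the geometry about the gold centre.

Summing ligand charges against the +3 overall charge gives an oxidation state of +3 for gold.
Au sits in group 11, so the d-electron count is 11 − 3 = 8.
Counting donor atoms: 2×1,10-phenanthroline (bidentate) → 4 donors. Coordination number = 4.
A 5d d⁸ ion has a large crystal-field splitting; square planar leaves the high-energy d_{x²−y²} orbital empty and maximises CFSE.

square planar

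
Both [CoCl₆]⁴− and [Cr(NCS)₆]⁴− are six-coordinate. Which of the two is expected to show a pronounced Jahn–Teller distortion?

[CoCl₆]⁴−: Ligand charges: each chloride is −1. With an overall charge of −4 the cobalt centre must be in the +2 oxidation state. Co sits in group 9, so the d-electron count is 9 − 2 = 7. Chloride is a weak-field ligand for a first-row metal, so the complex is high-spin. The d⁷ configuration leaves the e_g set evenly filled (or empty) — no strong Jahn–Teller driving force.
[Cr(NCS)₆]⁴−: Each isothiocyanate is −1; balancing the −4 overall charge requires Cr(II). Group 6 minus oxidation state 2 gives a d⁴ configuration. Isothiocyanate is a weak-field ligand for a first-row metal, so the complex is high-spin. The t₂g³e_g¹ (high-spin) configuration has an unevenly filled e_g set; the Jahn–Teller theorem predicts a tetragonal distortion (typically axial elongation) to lift the degeneracy.

[Cr(NCS)₆]⁴−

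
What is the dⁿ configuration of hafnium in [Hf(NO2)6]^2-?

d0

Summing ligand charges against the −2 overall charge gives an oxidation state of +4 for hafnium.
Hafnium is a group-4 element; Hf(IV) is therefore d⁰.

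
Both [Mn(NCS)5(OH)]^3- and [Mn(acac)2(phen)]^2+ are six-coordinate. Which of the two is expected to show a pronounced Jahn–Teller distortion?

[Mn(NCS)5(OH)]^3-

[Mn(NCS)5(OH)]^3-: Ligand charges: each isothiocyanate is −1; each hydroxide is −1. With an overall charge of −3 the manganese centre must be in the +3 oxidation state. Manganese is a group-7 element; Mn(III) is therefore d⁴. Hydroxide and isothiocyanate are weak-field ligands for a first-row metal, so the complex is high-spin. The t₂g³e_g¹ (high-spin) configuration has an unevenly filled e_g set; the Jahn–Teller theorem predicts a tetragonal distortion (typically axial elongation) to lift the degeneracy.
[Mn(acac)2(phen)]^2+: Each acetylacetonate is −1; 1,10-phenanthroline is neutral; balancing the +2 overall charge requires Mn(IV). Mn sits in group 7, so the d-electron count is 7 − 4 = 3. The d³ configuration leaves the e_g set evenly filled (or empty) — no strong Jahn–Teller driving force.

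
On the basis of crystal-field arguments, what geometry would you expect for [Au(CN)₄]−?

Summing ligand charges against the −1 overall charge gives an oxidation state of +3 for gold.
Au sits in group 11, so the d-electron count is 11 − 3 = 8.
Coordination number: 4.
A 5d d⁸ ion has a large crystal-field splitting; square planar leaves the high-energy d_{x²−y²} orbital empty and maximises CFSE.

square planar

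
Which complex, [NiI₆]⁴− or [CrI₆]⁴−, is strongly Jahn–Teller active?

[CrI₆]⁴−

[NiI₆]⁴−: Ligand charges: each iodide is −1. With an overall charge of −4 the nickel centre must be in the +2 oxidation state. Nickel is a group-10 element; Ni(II) is therefore d⁸. The d⁸ configuration leaves the e_g set evenly filled (or empty) — no strong Jahn–Teller driving force.
[CrI₆]⁴−: Each iodide is −1; balancing the −4 overall charge requires Cr(II). Chromium is a group-6 element; Cr(II) is therefore d⁴. Iodide is a weak-field ligand for a first-row metal, so the complex is high-spin. The t₂g³e_g¹ (high-spin) configuration has an unevenly filled e_g set; the Jahn–Teller theorem predicts a tetragonal distortion (typically axial elongation) to lift the degeneracy.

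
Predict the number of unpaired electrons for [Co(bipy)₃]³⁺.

2,2′-bipyridine is neutral; balancing the +3 overall charge requires Co(III).
Co sits in group 9, so the d-electron count is 9 − 3 = 6.
Counting donor atoms: 3×2,2′-bipyridine (bidentate) → 6 donors. Coordination number = 6.
The spin state decides the count: Co(III) has an exceptionally large octahedral splitting and is low-spin with essentially every ligand except fluoride.
An octahedral low-spin d⁶ ion is t₂g⁶e_g⁰, giving 0 unpaired electrons.

0 unpaired electrons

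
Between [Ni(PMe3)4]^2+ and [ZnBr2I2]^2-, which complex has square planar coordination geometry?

For [Ni(PMe3)4]^2+: Summing ligand charges against the +2 overall charge gives an oxidation state of +2 for nickel. Nickel is a group-10 element; Ni(II) is therefore d⁸. Trimethylphosphine is a strong-field ligand (high in the spectrochemical series). A 3d d⁸ ion with strong-field ligands gains enough CFSE to favour square planar over tetrahedral. → square planar.
For [ZnBr2I2]^2-: Ligand charges: each bromide is −1; each iodide is −1. With an overall charge of −2 the zinc centre must be in the +2 oxidation state. Zn sits in group 12, so the d-electron count is 12 − 2 = 10. A d¹⁰ ion has no crystal-field stabilisation preference between square planar and tetrahedral, so four ligands adopt the sterically favoured tetrahedral geometry. → tetrahedral.

[Ni(PMe3)4]^2+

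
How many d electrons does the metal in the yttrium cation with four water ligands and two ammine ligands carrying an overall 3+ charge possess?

d⁰

Summing ligand charges against the +3 overall charge gives an oxidation state of +3 for yttrium.
Yttrium is a group-3 element; Y(III) is therefore d⁰.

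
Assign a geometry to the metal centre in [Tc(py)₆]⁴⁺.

octahedral

Summing ligand charges against the +4 overall charge gives an oxidation state of +4 for technetium.
Tc sits in group 7, so the d-electron count is 7 − 4 = 3.
Coordination number: 6.
Six donors around a single metal centre give an octahedral coordination sphere.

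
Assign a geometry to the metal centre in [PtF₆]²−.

octahedral

Each fluoride is −1; balancing the −2 overall charge requires Pt(IV).
Platinum is a group-10 element; Pt(IV) is therefore d⁶.
With 6 monodentate ligands the coordination number is 6.
Six donors around a single metal centre give an octahedral coordination sphere.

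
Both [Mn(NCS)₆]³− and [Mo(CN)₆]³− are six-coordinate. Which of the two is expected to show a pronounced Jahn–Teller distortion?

[Mn(NCS)₆]³−

[Mn(NCS)₆]³−: Ligand charges: each isothiocyanate is −1. With an overall charge of −3 the manganese centre must be in the +3 oxidation state. Group 7 minus oxidation state 3 gives a d⁴ configuration. Isothiocyanate is a weak-field ligand for a first-row metal, so the complex is high-spin. The t₂g³e_g¹ (high-spin) configuration has an unevenly filled e_g set; the Jahn–Teller theorem predicts a tetragonal distortion (typically axial elongation) to lift the degeneracy.
[Mo(CN)₆]³−: Each cyanide is −1; balancing the −3 overall charge requires Mo(III). Molybdenum is a group-6 element; Mo(III) is therefore d³. The d³ configuration leaves the e_g set evenly filled (or empty) — no strong Jahn–Teller driving force.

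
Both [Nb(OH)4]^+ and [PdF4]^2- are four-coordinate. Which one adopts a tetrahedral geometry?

For [Nb(OH)4]^+: Each hydroxide is −1; balancing the +1 overall charge requires Nb(V). Nb sits in group 5, so the d-electron count is 5 − 5 = 0. A d⁰ ion has no crystal-field stabilisation preference between square planar and tetrahedral, so four ligands adopt the sterically favoured tetrahedral geometry. → tetrahedral.
For [PdF4]^2-: Ligand charges: each fluoride is −1. With an overall charge of −2 the palladium centre must be in the +2 oxidation state. Group 10 minus oxidation state 2 gives a d⁸ configuration. A 4d d⁸ ion has a large crystal-field splitting; square planar leaves the high-energy d_{x²−y²} orbital empty and maximises CFSE. → square planar.

[Nb(OH)4]^+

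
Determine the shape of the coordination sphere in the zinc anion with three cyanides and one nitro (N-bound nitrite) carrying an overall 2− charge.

Each cyanide is −1; each nitro (N-bound nitrite) is −1; balancing the −2 overall charge requires Zn(II).
Zinc is a group-12 element; Zn(II) is therefore d¹⁰.
With 4 monodentate ligands the coordination number is 4.
A d¹⁰ ion has no crystal-field stabilisation preference between square planar and tetrahedral, so four ligands adopt the sterically favoured tetrahedral geometry.

tetrahedral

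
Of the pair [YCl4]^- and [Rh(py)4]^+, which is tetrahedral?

[YCl4]^-

For [YCl4]^-: Summing ligand charges against the −1 overall charge gives an oxidation state of +3 for yttrium. Group 3 minus oxidation state 3 gives a d⁰ configuration. A d⁰ ion has no crystal-field stabilisation preference between square planar and tetrahedral, so four ligands adopt the sterically favoured tetrahedral geometry. → tetrahedral.
For [Rh(py)4]^+: Pyridine is neutral; balancing the +1 overall charge requires Rh(I). Group 9 minus oxidation state 1 gives a d⁸ configuration. A 4d d⁸ ion has a large crystal-field splitting; square planar leaves the high-energy d_{x²−y²} orbital empty and maximises CFSE. → square planar.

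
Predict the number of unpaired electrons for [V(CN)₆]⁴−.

Ligand charges: each cyanide is −1. With an overall charge of −4 the vanadium centre must be in the +2 oxidation state.
Group 5 minus oxidation state 2 gives a d³ configuration.
In an octahedral field the d³ configuration is t₂g³e_g⁰ (only one arrangement possible), giving 3 unpaired electrons.

3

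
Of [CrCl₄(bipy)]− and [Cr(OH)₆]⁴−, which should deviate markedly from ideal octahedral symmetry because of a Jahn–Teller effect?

[CrCl₄(bipy)]−: Summing ligand charges against the −1 overall charge gives an oxidation state of +3 for chromium. Group 6 minus oxidation state 3 gives a d³ configuration. The d³ configuration leaves the e_g set evenly filled (or empty) — no strong Jahn–Teller driving force.
[Cr(OH)₆]⁴−: Each hydroxide is −1; balancing the −4 overall charge requires Cr(II). Chromium is a group-6 element; Cr(II) is therefore d⁴. Hydroxide is a weak-field ligand for a first-row metal, so the complex is high-spin. The t₂g³e_g¹ (high-spin) configuration has an unevenly filled e_g set; the Jahn–Teller theorem predicts a tetragonal distortion (typically axial elongation) to lift the degeneracy.

[Cr(OH)₆]⁴−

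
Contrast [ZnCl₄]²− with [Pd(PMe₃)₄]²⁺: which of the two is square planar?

For [ZnCl₄]²−: Summing ligand charges against the −2 overall charge gives an oxidation state of +2 for zinc. Zn sits in group 12, so the d-electron count is 12 − 2 = 10. A d¹⁰ ion has no crystal-field stabilisation preference between square planar and tetrahedral, so four ligands adopt the sterically favoured tetrahedral geometry. → tetrahedral.
For [Pd(PMe₃)₄]²⁺: Summing ligand charges against the +2 overall charge gives an oxidation state of +2 for palladium. Pd sits in group 10, so the d-electron count is 10 − 2 = 8. A 4d d⁸ ion has a large crystal-field splitting; square planar leaves the high-energy d_{x²−y²} orbital empty and maximises CFSE. → square planar.

[Pd(PMe₃)₄]²⁺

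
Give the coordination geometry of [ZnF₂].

linear

Summing ligand charges against the 0 overall charge gives an oxidation state of +2 for zinc.
Zinc is a group-12 element; Zn(II) is therefore d¹⁰.
Coordination number: 2.
A d¹⁰ ion with only two ligands adopts a linear arrangement (sp hybridisation; no CFSE preference).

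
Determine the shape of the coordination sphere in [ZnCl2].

Each chloride is −1; balancing the 0 overall charge requires Zn(II).
Zn sits in group 12, so the d-electron count is 12 − 2 = 10.
With 2 monodentate ligands the coordination number is 2.
A d¹⁰ ion with only two ligands adopts a linear arrangement (sp hybridisation; no CFSE preference).

linear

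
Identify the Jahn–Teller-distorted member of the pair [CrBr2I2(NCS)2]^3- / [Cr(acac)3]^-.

[CrBr2I2(NCS)2]^3-: Summing ligand charges against the −3 overall charge gives an oxidation state of +3 for chromium. Group 6 minus oxidation state 3 gives a d³ configuration. The d³ configuration leaves the e_g set evenly filled (or empty) — no strong Jahn–Teller driving force.
[Cr(acac)3]^-: Ligand charges: each acetylacetonate is −1. With an overall charge of −1 the chromium centre must be in the +2 oxidation state. Chromium is a group-6 element; Cr(II) is therefore d⁴. Acetylacetonate is a weak-field ligand for a first-row metal, so the complex is high-spin. The t₂g³e_g¹ (high-spin) configuration has an unevenly filled e_g set; the Jahn–Teller theorem predicts a tetragonal distortion (typically axial elongation) to lift the degeneracy.

[Cr(acac)3]^-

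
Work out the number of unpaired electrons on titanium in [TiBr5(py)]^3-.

2

Ligand charges: each bromide is −1; pyridine is neutral. With an overall charge of −3 the titanium centre must be in the +2 oxidation state.
Ti sits in group 4, so the d-electron count is 4 − 2 = 2.
In an octahedral field the d² configuration is t₂g²e_g⁰ (only one arrangement possible), giving 2 unpaired electrons.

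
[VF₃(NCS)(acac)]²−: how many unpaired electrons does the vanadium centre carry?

Ligand charges: each fluoride is −1; each isothiocyanate is −1; each acetylacetonate is −1. With an overall charge of −2 the vanadium centre must be in the +3 oxidation state.
Vanadium is a group-5 element; V(III) is therefore d².
Counting donor atoms: 3×fluoride (monodentate) → 3 donors; 1×isothiocyanate (monodentate) → 1 donor; 1×acetylacetonate (bidentate) → 2 donors. Coordination number = 6.
In an octahedral field the d² configuration is t₂g²e_g⁰ (only one arrangement possible), giving 2 unpaired electrons.

2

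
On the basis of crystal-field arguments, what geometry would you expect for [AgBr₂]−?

Ligand charges: each bromide is −1. With an overall charge of −1 the silver centre must be in the +1 oxidation state.
Ag sits in group 11, so the d-electron count is 11 − 1 = 10.
With 2 monodentate ligands the coordination number is 2.
A d¹⁰ ion with only two ligands adopts a linear arrangement (sp hybridisation; no CFSE preference).

linear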